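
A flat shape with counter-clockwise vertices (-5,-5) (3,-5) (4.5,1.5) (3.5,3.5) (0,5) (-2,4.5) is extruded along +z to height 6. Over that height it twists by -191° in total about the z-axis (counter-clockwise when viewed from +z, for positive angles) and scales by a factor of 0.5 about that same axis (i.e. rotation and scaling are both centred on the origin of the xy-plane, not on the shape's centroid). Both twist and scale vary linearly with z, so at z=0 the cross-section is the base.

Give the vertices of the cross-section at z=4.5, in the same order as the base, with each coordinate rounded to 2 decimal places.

t = z/height = 4.5/6 = 0.75
s = 1 + (scale-1)·z/height = 1 + (0.5-1)·4.5/6 = 0.625000
θ = twist·z/height = -191°·4.5/6 = -143.2500° = -2.500184 rad
cos θ = -0.801254, sin θ = -0.598325 (intermediates below are computed at full precision and shown rounded to 5 d.p.)
v1: (-5,-5) → rotate → (1.01465,6.99789) → ×s → (0.63415,4.37368) → (0.63,4.37)
v2: (3,-5) → rotate → (-5.39538,2.21130) → ×s → (-3.37212,1.38206) → (-3.37,1.38)
v3: (4.5,1.5) → rotate → (-2.70816,-3.89434) → ×s → (-1.69260,-2.43396) → (-1.69,-2.43)
v4: (3.5,3.5) → rotate → (-0.71025,-4.89852) → ×s → (-0.44391,-3.06158) → (-0.44,-3.06)
v5: (0,5) → rotate → (2.99162,-4.00627) → ×s → (1.86976,-2.50392) → (1.87,-2.50)
v6: (-2,4.5) → rotate → (4.29497,-2.40899) → ×s → (2.68436,-1.50562) → (2.68,-1.51)

Cross-section at z=4.5: (0.63,4.37) (-3.37,1.38) (-1.69,-2.43) (-0.44,-3.06) (1.87,-2.50) (2.68,-1.51)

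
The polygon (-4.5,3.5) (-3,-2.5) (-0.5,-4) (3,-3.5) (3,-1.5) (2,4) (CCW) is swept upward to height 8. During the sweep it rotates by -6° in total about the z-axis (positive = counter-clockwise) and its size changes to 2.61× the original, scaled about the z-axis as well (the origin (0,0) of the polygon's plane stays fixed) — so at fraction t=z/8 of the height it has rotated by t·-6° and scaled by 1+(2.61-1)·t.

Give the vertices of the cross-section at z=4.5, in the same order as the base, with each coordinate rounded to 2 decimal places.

t = z/height = 4.5/8 = 0.5625
s = 1 + (scale-1)·z/height = 1 + (2.61-1)·4.5/8 = 1.905625
θ = twist·z/height = -6°·4.5/8 = -3.3750° = -0.058905 rad
cos θ = 0.998266, sin θ = -0.058871 (intermediates below are computed at full precision and shown rounded to 5 d.p.)
v1: (-4.5,3.5) → rotate → (-4.28615,3.75885) → ×s → (-8.16779,7.16296) → (-8.17,7.16)
v2: (-3,-2.5) → rotate → (-3.14197,-2.31905) → ×s → (-5.98742,-4.41924) → (-5.99,-4.42)
v3: (-0.5,-4) → rotate → (-0.73462,-3.96363) → ×s → (-1.39990,-7.55319) → (-1.40,-7.55)
v4: (3,-3.5) → rotate → (2.78875,-3.67054) → ×s → (5.31431,-6.99468) → (5.31,-6.99)
v5: (3,-1.5) → rotate → (2.90649,-1.67401) → ×s → (5.53868,-3.19004) → (5.54,-3.19)
v6: (2,4) → rotate → (2.23201,3.87532) → ×s → (4.25338,7.38491) → (4.25,7.38)

Cross-section at z=4.5: (-8.17,7.16) (-5.99,-4.42) (-1.40,-7.55) (5.31,-6.99) (5.54,-3.19) (4.25,7.38)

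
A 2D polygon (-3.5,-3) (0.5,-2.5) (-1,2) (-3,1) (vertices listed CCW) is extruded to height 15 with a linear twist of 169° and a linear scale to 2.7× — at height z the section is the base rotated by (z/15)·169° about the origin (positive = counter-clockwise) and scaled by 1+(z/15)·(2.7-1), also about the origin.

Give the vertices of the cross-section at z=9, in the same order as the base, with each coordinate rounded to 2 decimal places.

Cross-section at z=9: (7.34,-5.73) (4.75,1.99) (-3.56,-2.78) (-0.78,-6.34)

t = z/height = 9/15 = 0.6
s = 1 + (scale-1)·z/height = 1 + (2.7-1)·9/15 = 2.020000
θ = twist·z/height = 169°·9/15 = 101.4000° = 1.769764 rad
cos θ = -0.197657, sin θ = 0.980271 (intermediates below are computed at full precision and shown rounded to 5 d.p.)
v1: (-3.5,-3) → rotate → (3.63261,-2.83798) → ×s → (7.33788,-5.73271) → (7.34,-5.73)
v2: (0.5,-2.5) → rotate → (2.35185,0.98428) → ×s → (4.75074,1.98824) → (4.75,1.99)
v3: (-1,2) → rotate → (-1.76289,-1.37559) → ×s → (-3.56103,-2.77868) → (-3.56,-2.78)
v4: (-3,1) → rotate → (-0.38730,-3.13847) → ×s → (-0.78234,-6.33971) → (-0.78,-6.34)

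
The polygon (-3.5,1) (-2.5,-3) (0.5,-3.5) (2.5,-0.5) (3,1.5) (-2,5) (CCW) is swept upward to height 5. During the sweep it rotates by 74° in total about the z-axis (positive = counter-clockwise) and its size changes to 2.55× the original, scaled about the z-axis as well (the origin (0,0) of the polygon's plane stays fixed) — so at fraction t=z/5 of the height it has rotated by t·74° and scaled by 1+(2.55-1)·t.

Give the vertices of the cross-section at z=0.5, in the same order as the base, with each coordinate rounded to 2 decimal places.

t = z/height = 0.5/5 = 0.1
s = 1 + (scale-1)·z/height = 1 + (2.55-1)·0.5/5 = 1.155000
θ = twist·z/height = 74°·0.5/5 = 7.4000° = 0.129154 rad
cos θ = 0.991671, sin θ = 0.128796 (intermediates below are computed at full precision and shown rounded to 5 d.p.)
v1: (-3.5,1) → rotate → (-3.59964,0.54089) → ×s → (-4.15759,0.62472) → (-4.16,0.62)
v2: (-2.5,-3) → rotate → (-2.09279,-3.29700) → ×s → (-2.41717,-3.80804) → (-2.42,-3.81)
v3: (0.5,-3.5) → rotate → (0.94662,-3.40645) → ×s → (1.09335,-3.93445) → (1.09,-3.93)
v4: (2.5,-0.5) → rotate → (2.54358,-0.17385) → ×s → (2.93783,-0.20079) → (2.94,-0.20)
v5: (3,1.5) → rotate → (2.78182,1.87389) → ×s → (3.21300,2.16435) → (3.21,2.16)
v6: (-2,5) → rotate → (-2.62732,4.70076) → ×s → (-3.03455,5.42938) → (-3.03,5.43)

Cross-section at z=0.5: (-4.16,0.62) (-2.42,-3.81) (1.09,-3.93) (2.94,-0.20) (3.21,2.16) (-3.03,5.43)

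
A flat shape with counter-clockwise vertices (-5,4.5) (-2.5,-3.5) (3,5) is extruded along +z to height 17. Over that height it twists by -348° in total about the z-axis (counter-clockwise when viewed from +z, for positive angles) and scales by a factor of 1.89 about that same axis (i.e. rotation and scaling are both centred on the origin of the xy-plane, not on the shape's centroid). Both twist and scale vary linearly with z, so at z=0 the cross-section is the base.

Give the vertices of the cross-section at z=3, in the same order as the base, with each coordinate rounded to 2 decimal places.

t = z/height = 3/17 = 0.176471
s = 1 + (scale-1)·z/height = 1 + (1.89-1)·3/17 = 1.157059
θ = twist·z/height = -348°·3/17 = -61.4118° = -1.071837 rad
cos θ = 0.478512, sin θ = -0.878081 (intermediates below are computed at full precision and shown rounded to 5 d.p.)
v1: (-5,4.5) → rotate → (1.55881,6.54371) → ×s → (1.80363,7.57146) → (1.80,7.57)
v2: (-2.5,-3.5) → rotate → (-4.26956,0.52041) → ×s → (-4.94014,0.60215) → (-4.94,0.60)
v3: (3,5) → rotate → (5.82594,-0.24169) → ×s → (6.74096,-0.27964) → (6.74,-0.28)

Cross-section at z=3: (1.80,7.57) (-4.94,0.60) (6.74,-0.28)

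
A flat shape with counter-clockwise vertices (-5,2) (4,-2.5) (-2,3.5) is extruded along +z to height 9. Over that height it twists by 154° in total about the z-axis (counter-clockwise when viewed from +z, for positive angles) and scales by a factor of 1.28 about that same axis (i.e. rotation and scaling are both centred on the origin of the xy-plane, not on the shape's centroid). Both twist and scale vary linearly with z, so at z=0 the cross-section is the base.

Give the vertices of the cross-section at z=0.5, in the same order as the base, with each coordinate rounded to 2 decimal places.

Cross-section at z=0.5: (-5.32,1.25) (4.39,-1.91) (-2.54,3.21)

t = z/height = 0.5/9 = 0.0555556
s = 1 + (scale-1)·z/height = 1 + (1.28-1)·0.5/9 = 1.015556
θ = twist·z/height = 154°·0.5/9 = 8.5556° = 0.149323 rad
cos θ = 0.988872, sin θ = 0.148768 (intermediates below are computed at full precision and shown rounded to 5 d.p.)
v1: (-5,2) → rotate → (-5.24190,1.23390) → ×s → (-5.32344,1.25310) → (-5.32,1.25)
v2: (4,-2.5) → rotate → (4.32741,-1.87711) → ×s → (4.39472,-1.90631) → (4.39,-1.91)
v3: (-2,3.5) → rotate → (-2.49843,3.16352) → ×s → (-2.53730,3.21273) → (-2.54,3.21)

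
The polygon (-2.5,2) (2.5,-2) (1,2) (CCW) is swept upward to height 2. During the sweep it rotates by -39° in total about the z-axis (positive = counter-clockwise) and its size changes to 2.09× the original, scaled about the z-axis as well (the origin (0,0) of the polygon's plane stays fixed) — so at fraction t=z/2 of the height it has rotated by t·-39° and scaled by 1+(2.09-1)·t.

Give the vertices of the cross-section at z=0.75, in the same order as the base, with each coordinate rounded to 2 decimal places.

t = z/height = 0.75/2 = 0.375
s = 1 + (scale-1)·z/height = 1 + (2.09-1)·0.75/2 = 1.408750
θ = twist·z/height = -39°·0.75/2 = -14.6250° = -0.255254 rad
cos θ = 0.967599, sin θ = -0.252492 (intermediates below are computed at full precision and shown rounded to 5 d.p.)
v1: (-2.5,2) → rotate → (-1.91401,2.56643) → ×s → (-2.69637,3.61545) → (-2.70,3.62)
v2: (2.5,-2) → rotate → (1.91401,-2.56643) → ×s → (2.69637,-3.61545) → (2.70,-3.62)
v3: (1,2) → rotate → (1.47258,1.68271) → ×s → (2.07450,2.37051) → (2.07,2.37)

Cross-section at z=0.75: (-2.70,3.62) (2.70,-3.62) (2.07,2.37)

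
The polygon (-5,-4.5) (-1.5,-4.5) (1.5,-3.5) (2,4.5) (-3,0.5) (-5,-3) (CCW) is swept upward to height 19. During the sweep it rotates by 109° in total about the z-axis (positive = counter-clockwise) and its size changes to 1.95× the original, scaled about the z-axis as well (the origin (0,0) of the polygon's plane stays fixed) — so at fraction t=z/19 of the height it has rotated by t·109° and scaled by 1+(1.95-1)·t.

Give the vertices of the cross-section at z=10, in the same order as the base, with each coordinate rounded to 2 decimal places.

Cross-section at z=10: (1.64,-9.96) (4.47,-5.53) (5.63,-0.94) (-4.07,6.17) (-3.06,-3.39) (-0.25,-8.74)

t = z/height = 10/19 = 0.526316
s = 1 + (scale-1)·z/height = 1 + (1.95-1)·10/19 = 1.500000
θ = twist·z/height = 109°·10/19 = 57.3684° = 1.001268 rad
cos θ = 0.539235, sin θ = 0.842155 (intermediates below are computed at full precision and shown rounded to 5 d.p.)
v1: (-5,-4.5) → rotate → (1.09352,-6.63733) → ×s → (1.64029,-9.95600) → (1.64,-9.96)
v2: (-1.5,-4.5) → rotate → (2.98085,-3.68979) → ×s → (4.47127,-5.53469) → (4.47,-5.53)
v3: (1.5,-3.5) → rotate → (3.75640,-0.62409) → ×s → (5.63459,-0.93613) → (5.63,-0.94)
v4: (2,4.5) → rotate → (-2.71123,4.11087) → ×s → (-4.06684,6.16630) → (-4.07,6.17)
v5: (-3,0.5) → rotate → (-2.03878,-2.25685) → ×s → (-3.05817,-3.38527) → (-3.06,-3.39)
v6: (-5,-3) → rotate → (-0.16971,-5.82848) → ×s → (-0.25456,-8.74272) → (-0.25,-8.74)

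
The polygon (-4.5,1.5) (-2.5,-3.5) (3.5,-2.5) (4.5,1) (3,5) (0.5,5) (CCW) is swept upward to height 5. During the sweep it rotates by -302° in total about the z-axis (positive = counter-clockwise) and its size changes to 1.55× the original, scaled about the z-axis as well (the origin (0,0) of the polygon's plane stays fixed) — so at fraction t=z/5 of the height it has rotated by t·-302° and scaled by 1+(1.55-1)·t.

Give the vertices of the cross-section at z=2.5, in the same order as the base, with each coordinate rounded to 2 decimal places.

Cross-section at z=2.5: (5.95,1.11) (0.62,5.45) (-5.45,0.62) (-4.40,-3.90) (-0.25,-7.43) (2.53,-5.88)

t = z/height = 2.5/5 = 0.5
s = 1 + (scale-1)·z/height = 1 + (1.55-1)·2.5/5 = 1.275000
θ = twist·z/height = -302°·2.5/5 = -151.0000° = -2.635447 rad
cos θ = -0.874620, sin θ = -0.484810 (intermediates below are computed at full precision and shown rounded to 5 d.p.)
v1: (-4.5,1.5) → rotate → (4.66300,0.86971) → ×s → (5.94533,1.10889) → (5.95,1.11)
v2: (-2.5,-3.5) → rotate → (0.48972,4.27319) → ×s → (0.62439,5.44832) → (0.62,5.45)
v3: (3.5,-2.5) → rotate → (-4.27319,0.48972) → ×s → (-5.44832,0.62439) → (-5.45,0.62)
v4: (4.5,1) → rotate → (-3.45098,-3.05626) → ×s → (-4.40000,-3.89674) → (-4.40,-3.90)
v5: (3,5) → rotate → (-0.19981,-5.82753) → ×s → (-0.25476,-7.43010) → (-0.25,-7.43)
v6: (0.5,5) → rotate → (1.98674,-4.61550) → ×s → (2.53309,-5.88477) → (2.53,-5.88)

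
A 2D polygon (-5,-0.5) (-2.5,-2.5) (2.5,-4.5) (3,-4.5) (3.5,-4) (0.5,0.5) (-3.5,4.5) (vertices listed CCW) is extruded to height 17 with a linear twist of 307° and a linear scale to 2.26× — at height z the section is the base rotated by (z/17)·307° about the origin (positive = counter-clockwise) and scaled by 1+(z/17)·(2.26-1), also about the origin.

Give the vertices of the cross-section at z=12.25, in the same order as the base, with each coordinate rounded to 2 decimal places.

Cross-section at z=12.25: (6.55,7.00) (0.44,6.73) (-9.25,3.31) (-9.96,2.69) (-10.05,1.34) (-0.09,-1.35) (10.68,-2.06)

t = z/height = 12.25/17 = 0.720588
s = 1 + (scale-1)·z/height = 1 + (2.26-1)·12.25/17 = 1.907941
θ = twist·z/height = 307°·12.25/17 = 221.2206° = 3.861028 rad
cos θ = -0.752178, sin θ = -0.658960 (intermediates below are computed at full precision and shown rounded to 5 d.p.)
v1: (-5,-0.5) → rotate → (3.43141,3.67089) → ×s → (6.54693,7.00384) → (6.55,7.00)
v2: (-2.5,-2.5) → rotate → (0.23305,3.52784) → ×s → (0.44464,6.73092) → (0.44,6.73)
v3: (2.5,-4.5) → rotate → (-4.84576,1.73740) → ×s → (-9.24543,3.31486) → (-9.25,3.31)
v4: (3,-4.5) → rotate → (-5.22185,1.40792) → ×s → (-9.96299,2.68623) → (-9.96,2.69)
v5: (3.5,-4) → rotate → (-5.26846,0.70235) → ×s → (-10.05192,1.34005) → (-10.05,1.34)
v6: (0.5,0.5) → rotate → (-0.04661,-0.70557) → ×s → (-0.08893,-1.34618) → (-0.09,-1.35)
v7: (-3.5,4.5) → rotate → (5.59794,-1.07844) → ×s → (10.68055,-2.05760) → (10.68,-2.06)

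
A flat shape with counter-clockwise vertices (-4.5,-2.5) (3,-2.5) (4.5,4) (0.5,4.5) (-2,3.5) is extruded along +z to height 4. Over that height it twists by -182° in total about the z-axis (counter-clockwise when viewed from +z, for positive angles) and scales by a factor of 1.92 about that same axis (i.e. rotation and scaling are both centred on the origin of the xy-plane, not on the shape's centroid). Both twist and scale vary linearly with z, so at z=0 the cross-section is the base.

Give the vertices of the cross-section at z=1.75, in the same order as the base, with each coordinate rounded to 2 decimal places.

t = z/height = 1.75/4 = 0.4375
s = 1 + (scale-1)·z/height = 1 + (1.92-1)·1.75/4 = 1.402500
θ = twist·z/height = -182°·1.75/4 = -79.6250° = -1.389718 rad
cos θ = 0.180090, sin θ = -0.983650 (intermediates below are computed at full precision and shown rounded to 5 d.p.)
v1: (-4.5,-2.5) → rotate → (-3.26953,3.97620) → ×s → (-4.58552,5.57662) → (-4.59,5.58)
v2: (3,-2.5) → rotate → (-1.91886,-3.40118) → ×s → (-2.69119,-4.77015) → (-2.69,-4.77)
v3: (4.5,4) → rotate → (4.74501,-3.70607) → ×s → (6.65487,-5.19776) → (6.65,-5.20)
v4: (0.5,4.5) → rotate → (4.51647,0.31858) → ×s → (6.33435,0.44681) → (6.33,0.45)
v5: (-2,3.5) → rotate → (3.08260,2.59762) → ×s → (4.32334,3.64316) → (4.32,3.64)

Cross-section at z=1.75: (-4.59,5.58) (-2.69,-4.77) (6.65,-5.20) (6.33,0.45) (4.32,3.64)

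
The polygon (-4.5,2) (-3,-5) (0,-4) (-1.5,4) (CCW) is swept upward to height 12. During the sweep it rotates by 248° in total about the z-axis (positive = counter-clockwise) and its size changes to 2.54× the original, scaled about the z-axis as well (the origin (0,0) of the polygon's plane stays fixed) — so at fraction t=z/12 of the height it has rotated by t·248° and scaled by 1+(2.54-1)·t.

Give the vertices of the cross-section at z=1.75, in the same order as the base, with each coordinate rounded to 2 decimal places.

Cross-section at z=1.75: (-5.89,-1.27) (0.65,-7.11) (2.89,-3.95) (-4.37,2.87)

t = z/height = 1.75/12 = 0.145833
s = 1 + (scale-1)·z/height = 1 + (2.54-1)·1.75/12 = 1.224583
θ = twist·z/height = 248°·1.75/12 = 36.1667° = 0.631227 rad
cos θ = 0.807304, sin θ = 0.590136 (intermediates below are computed at full precision and shown rounded to 5 d.p.)
v1: (-4.5,2) → rotate → (-4.81314,-1.04100) → ×s → (-5.89409,-1.27480) → (-5.89,-1.27)
v2: (-3,-5) → rotate → (0.52877,-5.80693) → ×s → (0.64752,-7.11107) → (0.65,-7.11)
v3: (0,-4) → rotate → (2.36054,-3.22922) → ×s → (2.89068,-3.95444) → (2.89,-3.95)
v4: (-1.5,4) → rotate → (-3.57150,2.34401) → ×s → (-4.37360,2.87044) → (-4.37,2.87)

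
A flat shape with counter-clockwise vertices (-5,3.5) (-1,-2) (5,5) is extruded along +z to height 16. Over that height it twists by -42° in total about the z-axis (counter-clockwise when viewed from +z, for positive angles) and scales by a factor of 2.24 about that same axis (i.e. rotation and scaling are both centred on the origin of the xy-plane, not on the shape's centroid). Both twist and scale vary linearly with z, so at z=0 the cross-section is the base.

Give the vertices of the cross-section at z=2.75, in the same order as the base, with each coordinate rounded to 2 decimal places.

t = z/height = 2.75/16 = 0.171875
s = 1 + (scale-1)·z/height = 1 + (2.24-1)·2.75/16 = 1.213125
θ = twist·z/height = -42°·2.75/16 = -7.2188° = -0.125991 rad
cos θ = 0.992074, sin θ = -0.125658 (intermediates below are computed at full precision and shown rounded to 5 d.p.)
v1: (-5,3.5) → rotate → (-4.52057,4.10055) → ×s → (-5.48401,4.97448) → (-5.48,4.97)
v2: (-1,-2) → rotate → (-1.24339,-1.85849) → ×s → (-1.50839,-2.25458) → (-1.51,-2.25)
v3: (5,5) → rotate → (5.58866,4.33208) → ×s → (6.77974,5.25535) → (6.78,5.26)

Cross-section at z=2.75: (-5.48,4.97) (-1.51,-2.25) (6.78,5.26)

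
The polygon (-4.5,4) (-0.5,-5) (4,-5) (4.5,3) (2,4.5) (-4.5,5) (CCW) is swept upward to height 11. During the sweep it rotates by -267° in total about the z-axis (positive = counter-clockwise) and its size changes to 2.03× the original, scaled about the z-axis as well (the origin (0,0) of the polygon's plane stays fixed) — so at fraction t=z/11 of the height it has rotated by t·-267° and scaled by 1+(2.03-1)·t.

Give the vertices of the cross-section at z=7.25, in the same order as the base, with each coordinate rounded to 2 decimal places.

Cross-section at z=7.25: (8.01,-6.17) (0.25,8.43) (-7.29,7.90) (-7.18,-5.55) (-2.82,-7.77) (8.13,-7.84)

t = z/height = 7.25/11 = 0.659091
s = 1 + (scale-1)·z/height = 1 + (2.03-1)·7.25/11 = 1.678864
θ = twist·z/height = -267°·7.25/11 = -175.9773° = -3.071383 rad
cos θ = -0.997536, sin θ = -0.070152 (intermediates below are computed at full precision and shown rounded to 5 d.p.)
v1: (-4.5,4) → rotate → (4.76952,-3.67446) → ×s → (8.00738,-6.16892) → (8.01,-6.17)
v2: (-0.5,-5) → rotate → (0.14801,5.02276) → ×s → (0.24848,8.43253) → (0.25,8.43)
v3: (4,-5) → rotate → (-4.34091,4.70707) → ×s → (-7.28779,7.90253) → (-7.29,7.90)
v4: (4.5,3) → rotate → (-4.27846,-3.30829) → ×s → (-7.18295,-5.55417) → (-7.18,-5.55)
v5: (2,4.5) → rotate → (-1.67939,-4.62922) → ×s → (-2.81946,-7.77183) → (-2.82,-7.77)
v6: (-4.5,5) → rotate → (4.83967,-4.67200) → ×s → (8.12515,-7.84365) → (8.13,-7.84)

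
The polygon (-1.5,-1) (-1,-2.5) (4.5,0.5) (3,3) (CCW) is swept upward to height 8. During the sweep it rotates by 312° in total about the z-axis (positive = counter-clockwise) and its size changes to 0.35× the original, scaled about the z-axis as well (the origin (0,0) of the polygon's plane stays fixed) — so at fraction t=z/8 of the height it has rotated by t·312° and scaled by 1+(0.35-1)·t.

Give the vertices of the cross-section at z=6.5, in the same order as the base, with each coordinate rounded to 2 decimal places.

Cross-section at z=6.5: (-0.25,0.81) (-1.00,0.79) (-0.38,-2.10) (0.96,-1.76)

t = z/height = 6.5/8 = 0.8125
s = 1 + (scale-1)·z/height = 1 + (0.35-1)·6.5/8 = 0.471875
θ = twist·z/height = 312°·6.5/8 = 253.5000° = 4.424410 rad
cos θ = -0.284015, sin θ = -0.958820 (intermediates below are computed at full precision and shown rounded to 5 d.p.)
v1: (-1.5,-1) → rotate → (-0.53280,1.72224) → ×s → (-0.25141,0.81268) → (-0.25,0.81)
v2: (-1,-2.5) → rotate → (-2.11303,1.66886) → ×s → (-0.99709,0.78749) → (-1.00,0.79)
v3: (4.5,0.5) → rotate → (-0.79866,-4.45670) → ×s → (-0.37687,-2.10300) → (-0.38,-2.10)
v4: (3,3) → rotate → (2.02441,-3.72851) → ×s → (0.95527,-1.75939) → (0.96,-1.76)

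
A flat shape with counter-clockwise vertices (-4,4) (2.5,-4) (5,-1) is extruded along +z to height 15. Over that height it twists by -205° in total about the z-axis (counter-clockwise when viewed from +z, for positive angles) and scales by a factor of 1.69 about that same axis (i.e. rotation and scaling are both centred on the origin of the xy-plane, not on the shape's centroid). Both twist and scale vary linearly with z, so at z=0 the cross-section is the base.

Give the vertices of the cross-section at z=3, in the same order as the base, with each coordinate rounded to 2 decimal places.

t = z/height = 3/15 = 0.2
s = 1 + (scale-1)·z/height = 1 + (1.69-1)·3/15 = 1.138000
θ = twist·z/height = -205°·3/15 = -41.0000° = -0.715585 rad
cos θ = 0.754710, sin θ = -0.656059 (intermediates below are computed at full precision and shown rounded to 5 d.p.)
v1: (-4,4) → rotate → (-0.39460,5.64307) → ×s → (-0.44906,6.42182) → (-0.45,6.42)
v2: (2.5,-4) → rotate → (-0.73746,-4.65899) → ×s → (-0.83923,-5.30193) → (-0.84,-5.30)
v3: (5,-1) → rotate → (3.11749,-4.03500) → ×s → (3.54770,-4.59184) → (3.55,-4.59)

Cross-section at z=3: (-0.45,6.42) (-0.84,-5.30) (3.55,-4.59)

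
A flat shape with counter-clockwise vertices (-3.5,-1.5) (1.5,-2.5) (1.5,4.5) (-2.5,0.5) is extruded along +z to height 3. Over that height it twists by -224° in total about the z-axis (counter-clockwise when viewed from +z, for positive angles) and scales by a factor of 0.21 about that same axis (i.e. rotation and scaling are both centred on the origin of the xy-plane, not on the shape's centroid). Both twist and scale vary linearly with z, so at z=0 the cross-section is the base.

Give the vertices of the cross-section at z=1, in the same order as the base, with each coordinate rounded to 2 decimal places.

t = z/height = 1/3 = 0.333333
s = 1 + (scale-1)·z/height = 1 + (0.21-1)·1/3 = 0.736667
θ = twist·z/height = -224°·1/3 = -74.6667° = -1.303179 rad
cos θ = 0.264434, sin θ = -0.964404 (intermediates below are computed at full precision and shown rounded to 5 d.p.)
v1: (-3.5,-1.5) → rotate → (-2.37213,2.97876) → ×s → (-1.74747,2.19435) → (-1.75,2.19)
v2: (1.5,-2.5) → rotate → (-2.01436,-2.10769) → ×s → (-1.48391,-1.55267) → (-1.48,-1.55)
v3: (1.5,4.5) → rotate → (4.73647,-0.25665) → ×s → (3.48920,-0.18907) → (3.49,-0.19)
v4: (-2.5,0.5) → rotate → (-0.17888,2.54323) → ×s → (-0.13178,1.87351) → (-0.13,1.87)

Cross-section at z=1: (-1.75,2.19) (-1.48,-1.55) (3.49,-0.19) (-0.13,1.87)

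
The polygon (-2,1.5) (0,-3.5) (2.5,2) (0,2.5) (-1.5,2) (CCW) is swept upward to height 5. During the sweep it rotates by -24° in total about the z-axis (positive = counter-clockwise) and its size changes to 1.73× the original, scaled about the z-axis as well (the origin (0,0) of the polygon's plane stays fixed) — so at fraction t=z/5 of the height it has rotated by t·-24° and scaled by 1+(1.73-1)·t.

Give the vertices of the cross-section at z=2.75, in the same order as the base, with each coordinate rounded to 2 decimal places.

t = z/height = 2.75/5 = 0.55
s = 1 + (scale-1)·z/height = 1 + (1.73-1)·2.75/5 = 1.401500
θ = twist·z/height = -24°·2.75/5 = -13.2000° = -0.230383 rad
cos θ = 0.973579, sin θ = -0.228351 (intermediates below are computed at full precision and shown rounded to 5 d.p.)
v1: (-2,1.5) → rotate → (-1.60463,1.91707) → ×s → (-2.24889,2.68677) → (-2.25,2.69)
v2: (0,-3.5) → rotate → (-0.79923,-3.40753) → ×s → (-1.12012,-4.77565) → (-1.12,-4.78)
v3: (2.5,2) → rotate → (2.89065,1.37628) → ×s → (4.05124,1.92886) → (4.05,1.93)
v4: (0,2.5) → rotate → (0.57088,2.43395) → ×s → (0.80008,3.41118) → (0.80,3.41)
v5: (-1.5,2) → rotate → (-1.00367,2.28968) → ×s → (-1.40664,3.20899) → (-1.41,3.21)

Cross-section at z=2.75: (-2.25,2.69) (-1.12,-4.78) (4.05,1.93) (0.80,3.41) (-1.41,3.21)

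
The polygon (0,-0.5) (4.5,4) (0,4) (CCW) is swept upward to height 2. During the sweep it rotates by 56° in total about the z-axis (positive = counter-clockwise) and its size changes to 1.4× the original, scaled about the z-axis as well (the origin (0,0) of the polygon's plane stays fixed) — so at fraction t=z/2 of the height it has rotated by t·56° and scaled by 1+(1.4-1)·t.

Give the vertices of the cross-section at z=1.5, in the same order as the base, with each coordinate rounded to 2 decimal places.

Cross-section at z=1.5: (0.43,-0.48) (0.87,7.78) (-3.48,3.86)

t = z/height = 1.5/2 = 0.75
s = 1 + (scale-1)·z/height = 1 + (1.4-1)·1.5/2 = 1.300000
θ = twist·z/height = 56°·1.5/2 = 42.0000° = 0.733038 rad
cos θ = 0.743145, sin θ = 0.669131 (intermediates below are computed at full precision and shown rounded to 5 d.p.)
v1: (0,-0.5) → rotate → (0.33457,-0.37157) → ×s → (0.43493,-0.48304) → (0.43,-0.48)
v2: (4.5,4) → rotate → (0.66763,5.98367) → ×s → (0.86792,7.77877) → (0.87,7.78)
v3: (0,4) → rotate → (-2.67652,2.97258) → ×s → (-3.47948,3.86435) → (-3.48,3.86)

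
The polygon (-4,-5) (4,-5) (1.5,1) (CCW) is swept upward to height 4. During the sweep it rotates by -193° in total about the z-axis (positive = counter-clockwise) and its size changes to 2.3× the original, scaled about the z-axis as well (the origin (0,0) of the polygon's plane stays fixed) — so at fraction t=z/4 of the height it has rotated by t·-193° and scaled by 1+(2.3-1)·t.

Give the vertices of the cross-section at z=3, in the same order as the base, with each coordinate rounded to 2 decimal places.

t = z/height = 3/4 = 0.75
s = 1 + (scale-1)·z/height = 1 + (2.3-1)·3/4 = 1.975000
θ = twist·z/height = -193°·3/4 = -144.7500° = -2.526364 rad
cos θ = -0.816642, sin θ = -0.577145 (intermediates below are computed at full precision and shown rounded to 5 d.p.)
v1: (-4,-5) → rotate → (0.38084,6.39179) → ×s → (0.75216,12.62378) → (0.75,12.62)
v2: (4,-5) → rotate → (-6.15229,1.77463) → ×s → (-12.15078,3.50489) → (-12.15,3.50)
v3: (1.5,1) → rotate → (-0.64782,-1.68236) → ×s → (-1.27944,-3.32266) → (-1.28,-3.32)

Cross-section at z=3: (0.75,12.62) (-12.15,3.50) (-1.28,-3.32)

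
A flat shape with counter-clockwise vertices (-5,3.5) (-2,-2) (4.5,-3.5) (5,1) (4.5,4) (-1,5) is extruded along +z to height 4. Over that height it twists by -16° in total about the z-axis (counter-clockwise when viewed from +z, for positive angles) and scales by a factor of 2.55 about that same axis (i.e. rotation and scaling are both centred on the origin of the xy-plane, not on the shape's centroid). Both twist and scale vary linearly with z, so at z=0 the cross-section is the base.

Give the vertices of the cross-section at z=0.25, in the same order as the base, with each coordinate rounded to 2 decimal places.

t = z/height = 0.25/4 = 0.0625
s = 1 + (scale-1)·z/height = 1 + (2.55-1)·0.25/4 = 1.096875
θ = twist·z/height = -16°·0.25/4 = -1.0000° = -0.017453 rad
cos θ = 0.999848, sin θ = -0.017452 (intermediates below are computed at full precision and shown rounded to 5 d.p.)
v1: (-5,3.5) → rotate → (-4.93816,3.58673) → ×s → (-5.41654,3.93419) → (-5.42,3.93)
v2: (-2,-2) → rotate → (-2.03460,-1.96479) → ×s → (-2.23170,-2.15513) → (-2.23,-2.16)
v3: (4.5,-3.5) → rotate → (4.43823,-3.57800) → ×s → (4.86818,-3.92462) → (4.87,-3.92)
v4: (5,1) → rotate → (5.01669,0.91259) → ×s → (5.50268,1.00099) → (5.50,1.00)
v5: (4.5,4) → rotate → (4.56912,3.92085) → ×s → (5.01176,4.30069) → (5.01,4.30)
v6: (-1,5) → rotate → (-0.91259,5.01669) → ×s → (-1.00099,5.50268) → (-1.00,5.50)

Cross-section at z=0.25: (-5.42,3.93) (-2.23,-2.16) (4.87,-3.92) (5.50,1.00) (5.01,4.30) (-1.00,5.50)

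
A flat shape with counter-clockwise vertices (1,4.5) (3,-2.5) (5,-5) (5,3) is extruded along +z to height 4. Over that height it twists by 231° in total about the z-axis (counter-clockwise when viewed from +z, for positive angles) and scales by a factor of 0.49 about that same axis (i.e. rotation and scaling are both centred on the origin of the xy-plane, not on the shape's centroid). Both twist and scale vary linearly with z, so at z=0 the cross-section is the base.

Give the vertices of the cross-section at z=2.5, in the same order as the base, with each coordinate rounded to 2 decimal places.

t = z/height = 2.5/4 = 0.625
s = 1 + (scale-1)·z/height = 1 + (0.49-1)·2.5/4 = 0.681250
θ = twist·z/height = 231°·2.5/4 = 144.3750° = 2.519819 rad
cos θ = -0.812847, sin θ = 0.582478 (intermediates below are computed at full precision and shown rounded to 5 d.p.)
v1: (1,4.5) → rotate → (-3.43400,-3.07533) → ×s → (-2.33941,-2.09507) → (-2.34,-2.10)
v2: (3,-2.5) → rotate → (-0.98235,3.77955) → ×s → (-0.66922,2.57482) → (-0.67,2.57)
v3: (5,-5) → rotate → (-1.15184,6.97662) → ×s → (-0.78469,4.75282) → (-0.78,4.75)
v4: (5,3) → rotate → (-5.81167,0.47385) → ×s → (-3.95920,0.32281) → (-3.96,0.32)

Cross-section at z=2.5: (-2.34,-2.10) (-0.67,2.57) (-0.78,4.75) (-3.96,0.32)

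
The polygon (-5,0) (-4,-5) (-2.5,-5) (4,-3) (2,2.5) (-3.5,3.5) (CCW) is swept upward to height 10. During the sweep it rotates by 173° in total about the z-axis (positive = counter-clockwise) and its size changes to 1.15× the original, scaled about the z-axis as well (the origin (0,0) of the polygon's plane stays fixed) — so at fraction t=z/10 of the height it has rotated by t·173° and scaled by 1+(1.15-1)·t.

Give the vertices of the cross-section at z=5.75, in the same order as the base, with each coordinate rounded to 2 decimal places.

t = z/height = 5.75/10 = 0.575
s = 1 + (scale-1)·z/height = 1 + (1.15-1)·5.75/10 = 1.086250
θ = twist·z/height = 173°·5.75/10 = 99.4750° = 1.736166 rad
cos θ = -0.164617, sin θ = 0.986358 (intermediates below are computed at full precision and shown rounded to 5 d.p.)
v1: (-5,0) → rotate → (0.82309,-4.93179) → ×s → (0.89408,-5.35715) → (0.89,-5.36)
v2: (-4,-5) → rotate → (5.59026,-3.12234) → ×s → (6.07242,-3.39165) → (6.07,-3.39)
v3: (-2.5,-5) → rotate → (5.34333,-1.64281) → ×s → (5.80419,-1.78450) → (5.80,-1.78)
v4: (4,-3) → rotate → (2.30060,4.43928) → ×s → (2.49903,4.82217) → (2.50,4.82)
v5: (2,2.5) → rotate → (-2.79513,1.56117) → ×s → (-3.03621,1.69582) → (-3.04,1.70)
v6: (-3.5,3.5) → rotate → (-2.87609,-4.02841) → ×s → (-3.12415,-4.37586) → (-3.12,-4.38)

Cross-section at z=5.75: (0.89,-5.36) (6.07,-3.39) (5.80,-1.78) (2.50,4.82) (-3.04,1.70) (-3.12,-4.38)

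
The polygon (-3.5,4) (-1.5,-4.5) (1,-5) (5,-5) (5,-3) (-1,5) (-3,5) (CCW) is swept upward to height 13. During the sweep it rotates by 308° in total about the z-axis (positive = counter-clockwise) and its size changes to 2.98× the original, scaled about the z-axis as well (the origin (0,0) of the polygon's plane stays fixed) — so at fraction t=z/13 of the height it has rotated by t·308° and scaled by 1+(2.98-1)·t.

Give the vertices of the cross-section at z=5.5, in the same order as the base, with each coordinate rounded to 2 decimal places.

t = z/height = 5.5/13 = 0.423077
s = 1 + (scale-1)·z/height = 1 + (2.98-1)·5.5/13 = 1.837692
θ = twist·z/height = 308°·5.5/13 = 130.3077° = 2.274298 rad
cos θ = -0.646892, sin θ = 0.762581 (intermediates below are computed at full precision and shown rounded to 5 d.p.)
v1: (-3.5,4) → rotate → (-0.78620,-5.25660) → ×s → (-1.44480,-9.66002) → (-1.44,-9.66)
v2: (-1.5,-4.5) → rotate → (4.40195,1.76714) → ×s → (8.08944,3.24746) → (8.09,3.25)
v3: (1,-5) → rotate → (3.16602,3.99704) → ×s → (5.81816,7.34533) → (5.82,7.35)
v4: (5,-5) → rotate → (0.57845,7.04737) → ×s → (1.06301,12.95089) → (1.06,12.95)
v5: (5,-3) → rotate → (-0.94672,5.75358) → ×s → (-1.73977,10.57332) → (-1.74,10.57)
v6: (-1,5) → rotate → (-3.16602,-3.99704) → ×s → (-5.81816,-7.34533) → (-5.82,-7.35)
v7: (-3,5) → rotate → (-1.87223,-5.52221) → ×s → (-3.44058,-10.14811) → (-3.44,-10.15)

Cross-section at z=5.5: (-1.44,-9.66) (8.09,3.25) (5.82,7.35) (1.06,12.95) (-1.74,10.57) (-5.82,-7.35) (-3.44,-10.15)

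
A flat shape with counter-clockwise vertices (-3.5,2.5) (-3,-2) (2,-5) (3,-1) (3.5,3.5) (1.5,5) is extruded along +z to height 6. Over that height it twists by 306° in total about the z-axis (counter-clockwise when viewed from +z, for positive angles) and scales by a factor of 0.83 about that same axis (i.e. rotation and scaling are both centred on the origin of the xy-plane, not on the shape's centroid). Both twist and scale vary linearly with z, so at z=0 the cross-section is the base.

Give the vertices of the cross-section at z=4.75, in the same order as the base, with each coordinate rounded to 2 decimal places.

Cross-section at z=4.75: (3.33,1.67) (-0.32,3.10) (-4.64,0.48) (-1.97,-1.89) (1.27,-4.09) (3.22,-3.16)

t = z/height = 4.75/6 = 0.791667
s = 1 + (scale-1)·z/height = 1 + (0.83-1)·4.75/6 = 0.865417
θ = twist·z/height = 306°·4.75/6 = 242.2500° = 4.228060 rad
cos θ = -0.465615, sin θ = -0.884988 (intermediates below are computed at full precision and shown rounded to 5 d.p.)
v1: (-3.5,2.5) → rotate → (3.84212,1.93342) → ×s → (3.32503,1.67321) → (3.33,1.67)
v2: (-3,-2) → rotate → (-0.37313,3.58619) → ×s → (-0.32291,3.10355) → (-0.32,3.10)
v3: (2,-5) → rotate → (-5.35617,0.55810) → ×s → (-4.63532,0.48299) → (-4.64,0.48)
v4: (3,-1) → rotate → (-2.28183,-2.18935) → ×s → (-1.97473,-1.89470) → (-1.97,-1.89)
v5: (3.5,3.5) → rotate → (1.46781,-4.72711) → ×s → (1.27026,-4.09092) → (1.27,-4.09)
v6: (1.5,5) → rotate → (3.72652,-3.65555) → ×s → (3.22499,-3.16358) → (3.22,-3.16)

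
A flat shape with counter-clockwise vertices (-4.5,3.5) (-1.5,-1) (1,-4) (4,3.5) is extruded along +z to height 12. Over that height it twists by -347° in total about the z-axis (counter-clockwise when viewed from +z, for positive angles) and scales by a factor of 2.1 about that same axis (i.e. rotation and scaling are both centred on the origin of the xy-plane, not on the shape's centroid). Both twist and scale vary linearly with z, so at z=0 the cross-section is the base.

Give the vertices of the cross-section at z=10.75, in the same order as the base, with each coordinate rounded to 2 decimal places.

Cross-section at z=10.75: (-11.10,-2.21) (-0.45,-3.55) (7.31,-3.69) (-0.06,10.55)

t = z/height = 10.75/12 = 0.895833
s = 1 + (scale-1)·z/height = 1 + (2.1-1)·10.75/12 = 1.985417
θ = twist·z/height = -347°·10.75/12 = -310.8542° = -5.425429 rad
cos θ = 0.654136, sin θ = 0.756377 (intermediates below are computed at full precision and shown rounded to 5 d.p.)
v1: (-4.5,3.5) → rotate → (-5.59093,-1.11422) → ×s → (-11.10033,-2.21219) → (-11.10,-2.21)
v2: (-1.5,-1) → rotate → (-0.22483,-1.78870) → ×s → (-0.44638,-3.55132) → (-0.45,-3.55)
v3: (1,-4) → rotate → (3.67964,-1.86017) → ×s → (7.30563,-3.69321) → (7.31,-3.69)
v4: (4,3.5) → rotate → (-0.03078,5.31498) → ×s → (-0.06110,10.55246) → (-0.06,10.55)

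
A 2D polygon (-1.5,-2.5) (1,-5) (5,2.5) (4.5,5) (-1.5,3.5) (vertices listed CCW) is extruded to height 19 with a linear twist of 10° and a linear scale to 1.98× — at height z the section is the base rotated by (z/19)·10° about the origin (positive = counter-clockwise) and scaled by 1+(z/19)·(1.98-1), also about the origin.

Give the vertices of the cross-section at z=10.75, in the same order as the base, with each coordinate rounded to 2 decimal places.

Cross-section at z=10.75: (-1.94,-4.10) (2.31,-7.58) (7.35,4.63) (6.19,8.42) (-2.86,5.18)

t = z/height = 10.75/19 = 0.565789
s = 1 + (scale-1)·z/height = 1 + (1.98-1)·10.75/19 = 1.554474
θ = twist·z/height = 10°·10.75/19 = 5.6579° = 0.098749 rad
cos θ = 0.995128, sin θ = 0.098588 (intermediates below are computed at full precision and shown rounded to 5 d.p.)
v1: (-1.5,-2.5) → rotate → (-1.24622,-2.63570) → ×s → (-1.93722,-4.09713) → (-1.94,-4.10)
v2: (1,-5) → rotate → (1.48807,-4.87705) → ×s → (2.31317,-7.58125) → (2.31,-7.58)
v3: (5,2.5) → rotate → (4.72917,2.98076) → ×s → (7.35137,4.63352) → (7.35,4.63)
v4: (4.5,5) → rotate → (3.98513,5.41929) → ×s → (6.19479,8.42414) → (6.19,8.42)
v5: (-1.5,3.5) → rotate → (-1.83775,3.33507) → ×s → (-2.85674,5.18427) → (-2.86,5.18)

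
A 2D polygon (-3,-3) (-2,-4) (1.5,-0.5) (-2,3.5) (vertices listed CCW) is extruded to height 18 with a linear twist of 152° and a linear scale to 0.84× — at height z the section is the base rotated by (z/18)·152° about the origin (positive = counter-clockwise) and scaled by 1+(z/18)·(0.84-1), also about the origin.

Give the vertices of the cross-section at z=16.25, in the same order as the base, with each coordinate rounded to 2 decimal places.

Cross-section at z=16.25: (3.63,0.14) (3.58,1.35) (-0.65,1.19) (-0.78,-3.36)

t = z/height = 16.25/18 = 0.902778
s = 1 + (scale-1)·z/height = 1 + (0.84-1)·16.25/18 = 0.855556
θ = twist·z/height = 152°·16.25/18 = 137.2222° = 2.394980 rad
cos θ = -0.733993, sin θ = 0.679157 (intermediates below are computed at full precision and shown rounded to 5 d.p.)
v1: (-3,-3) → rotate → (4.23945,0.16451) → ×s → (3.62709,0.14075) → (3.63,0.14)
v2: (-2,-4) → rotate → (4.18461,1.57766) → ×s → (3.58017,1.34978) → (3.58,1.35)
v3: (1.5,-0.5) → rotate → (-0.76141,1.38573) → ×s → (-0.65143,1.18557) → (-0.65,1.19)
v4: (-2,3.5) → rotate → (-0.90906,-3.92729) → ×s → (-0.77775,-3.36001) → (-0.78,-3.36)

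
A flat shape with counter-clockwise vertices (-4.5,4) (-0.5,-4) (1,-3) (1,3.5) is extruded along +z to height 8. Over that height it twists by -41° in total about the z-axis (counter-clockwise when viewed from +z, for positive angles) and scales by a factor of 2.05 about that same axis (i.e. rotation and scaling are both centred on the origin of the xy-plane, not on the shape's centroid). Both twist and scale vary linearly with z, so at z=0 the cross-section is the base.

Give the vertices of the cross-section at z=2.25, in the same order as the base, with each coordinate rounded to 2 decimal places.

t = z/height = 2.25/8 = 0.28125
s = 1 + (scale-1)·z/height = 1 + (2.05-1)·2.25/8 = 1.295313
θ = twist·z/height = -41°·2.25/8 = -11.5313° = -0.201258 rad
cos θ = 0.979816, sin θ = -0.199902 (intermediates below are computed at full precision and shown rounded to 5 d.p.)
v1: (-4.5,4) → rotate → (-3.60956,4.81882) → ×s → (-4.67551,6.24188) → (-4.68,6.24)
v2: (-0.5,-4) → rotate → (-1.28952,-3.81931) → ×s → (-1.67033,-4.94720) → (-1.67,-4.95)
v3: (1,-3) → rotate → (0.38011,-3.13935) → ×s → (0.49236,-4.06644) → (0.49,-4.07)
v4: (1,3.5) → rotate → (1.67947,3.22945) → ×s → (2.17544,4.18315) → (2.18,4.18)

Cross-section at z=2.25: (-4.68,6.24) (-1.67,-4.95) (0.49,-4.07) (2.18,4.18)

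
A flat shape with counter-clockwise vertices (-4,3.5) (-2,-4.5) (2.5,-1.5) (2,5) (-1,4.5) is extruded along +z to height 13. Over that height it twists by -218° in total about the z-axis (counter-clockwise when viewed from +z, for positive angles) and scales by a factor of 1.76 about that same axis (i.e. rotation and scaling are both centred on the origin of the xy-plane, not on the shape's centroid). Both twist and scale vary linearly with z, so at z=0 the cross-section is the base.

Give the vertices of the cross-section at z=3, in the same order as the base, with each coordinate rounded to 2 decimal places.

t = z/height = 3/13 = 0.230769
s = 1 + (scale-1)·z/height = 1 + (1.76-1)·3/13 = 1.175385
θ = twist·z/height = -218°·3/13 = -50.3077° = -0.878035 rad
cos θ = 0.638665, sin θ = -0.769485 (intermediates below are computed at full precision and shown rounded to 5 d.p.)
v1: (-4,3.5) → rotate → (0.13854,5.31327) → ×s → (0.16284,6.24513) → (0.16,6.25)
v2: (-2,-4.5) → rotate → (-4.74001,-1.33502) → ×s → (-5.57134,-1.56916) → (-5.57,-1.57)
v3: (2.5,-1.5) → rotate → (0.44243,-2.88171) → ×s → (0.52003,-3.38712) → (0.52,-3.39)
v4: (2,5) → rotate → (5.12476,1.65435) → ×s → (6.02356,1.94450) → (6.02,1.94)
v5: (-1,4.5) → rotate → (2.82402,3.64348) → ×s → (3.31931,4.28249) → (3.32,4.28)

Cross-section at z=3: (0.16,6.25) (-5.57,-1.57) (0.52,-3.39) (6.02,1.94) (3.32,4.28)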